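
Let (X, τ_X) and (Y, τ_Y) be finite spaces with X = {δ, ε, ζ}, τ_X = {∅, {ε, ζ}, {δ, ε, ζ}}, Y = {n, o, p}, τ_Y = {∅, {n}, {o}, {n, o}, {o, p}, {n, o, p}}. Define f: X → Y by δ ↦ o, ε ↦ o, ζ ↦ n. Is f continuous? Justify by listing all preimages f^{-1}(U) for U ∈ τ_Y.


f is NOT continuous.

Compute f^{-1}(U) for each U ∈ τ_Y:
  U = ∅: f^{-1}(U) = ∅ ∈ τ_X ✓.
  U = {n}: f^{-1}(U) = {ζ} ∉ τ_X ✗.
  U = {o}: f^{-1}(U) = {δ, ε} ∉ τ_X ✗.
  U = {n, o}: f^{-1}(U) = {δ, ε, ζ} ∈ τ_X ✓.
  U = {o, p}: f^{-1}(U) = {δ, ε} ∉ τ_X ✗.
  U = {n, o, p}: f^{-1}(U) = {δ, ε, ζ} ∈ τ_X ✓.
Found U = {n} with f^{-1}(U) = {ζ} not in τ_X. Therefore f is NOT continuous.


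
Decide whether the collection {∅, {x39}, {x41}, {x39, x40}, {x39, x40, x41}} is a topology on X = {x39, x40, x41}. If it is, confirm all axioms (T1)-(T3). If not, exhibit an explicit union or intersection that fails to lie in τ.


τ is NOT a topology on X.

Axiom (T1): ∅ ∈ τ? Yes; X ∈ τ? Yes.
Axiom (T2/T3): check pairwise unions and intersections of members of τ.
Counterexample for (T2): {x39} ∪ {x41} = {x39, x41} ∉ τ. Therefore τ is NOT a topology.


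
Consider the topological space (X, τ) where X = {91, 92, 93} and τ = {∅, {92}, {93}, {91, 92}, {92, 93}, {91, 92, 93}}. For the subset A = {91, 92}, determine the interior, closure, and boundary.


int(A) = {91, 92}, cl(A) = {91, 92}, ∂A = ∅.

Closed sets in (X, τ) are complements of opens:
  closed(X, τ) = {∅, {91}, {93}, {91, 92}, {91, 93}, {91, 92, 93}}.
int(A) = ⋃ {U ∈ τ : U ⊆ A}. Opens contained in A: ∅, {92}, {91, 92}.
Taking the union of these: int(A) = {91, 92}.
cl(A) = ⋂ {C closed : A ⊆ C}. Closed sets containing A: {91, 92}, {91, 92, 93}.
Intersecting these: cl(A) = {91, 92}.
∂A = cl(A) ∖ int(A) = {91, 92} ∖ {91, 92} = ∅.


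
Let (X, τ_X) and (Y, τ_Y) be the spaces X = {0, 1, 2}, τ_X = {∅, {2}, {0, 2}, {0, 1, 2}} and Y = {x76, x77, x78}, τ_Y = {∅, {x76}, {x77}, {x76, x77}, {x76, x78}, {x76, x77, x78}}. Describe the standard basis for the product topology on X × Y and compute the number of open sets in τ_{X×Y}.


Basis B = {∅ × ∅, {2} × {x76}, {2} × {x77}, {0, 2} × {x76}, {0, 2} × {x77}, {2} × {x76, x77}, {2} × {x76, x78}, {0, 1, 2} × {x76}, {0, 1, 2} × {x77}, {2} × {x76, x77, x78}, {0, 2} × {x76, x77}, {0, 2} × {x76, x78}, {0, 2} × {x76, x77, x78}, {0, 1, 2} × {x76, x77}, {0, 1, 2} × {x76, x78}, {0, 1, 2} × {x76, x77, x78}}; |τ_{X×Y}| = 40.

Enumerate products U × V with U ∈ τ_X, V ∈ τ_Y (deduplicated):
  ∅ × ∅ = {} (∅)
  {2} × {x76} = {(2,x76)}
  {2} × {x77} = {(2,x77)}
  {0, 2} × {x76} = {(0,x76), (2,x76)}
  {0, 2} × {x77} = {(0,x77), (2,x77)}
  {2} × {x76, x77} = {(2,x76), (2,x77)}
  {2} × {x76, x78} = {(2,x76), (2,x78)}
  {0, 1, 2} × {x76} = {(0,x76), (1,x76), (2,x76)}
  {0, 1, 2} × {x77} = {(0,x77), (1,x77), (2,x77)}
  {2} × {x76, x77, x78} = {(2,x76), (2,x77), (2,x78)}
  {0, 2} × {x76, x77} = {(0,x76), (0,x77), (2,x76), (2,x77)}
  {0, 2} × {x76, x78} = {(0,x76), (0,x78), (2,x76), (2,x78)}
  {0, 2} × {x76, x77, x78} = {(0,x76), (0,x77), (0,x78), (2,x76), (2,x77), (2,x78)}
  {0, 1, 2} × {x76, x77} = {(0,x76), (0,x77), (1,x76), (1,x77), (2,x76), (2,x77)}
  {0, 1, 2} × {x76, x78} = {(0,x76), (0,x78), (1,x76), (1,x78), (2,x76), (2,x78)}
  {0, 1, 2} × {x76, x77, x78} = {(0,x76), (0,x77), (0,x78), (1,x76), (1,x77), (1,x78), (2,x76), (2,x77), (2,x78)}
These 16 distinct sets form the basis B.
Close under arbitrary unions to get τ_{X×Y}; counting gives |τ_{X×Y}| = 40.


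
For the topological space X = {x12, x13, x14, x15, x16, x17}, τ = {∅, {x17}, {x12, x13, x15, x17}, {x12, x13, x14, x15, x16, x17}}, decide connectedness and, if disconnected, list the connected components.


(X, τ) is connected.

Find clopen sets (U ∈ τ with X ∖ U ∈ τ):
  U = ∅, X ∖ U = {x12, x13, x14, x15, x16, x17} — both open, so U is clopen.
  U = {x12, x13, x14, x15, x16, x17}, X ∖ U = ∅ — both open, so U is clopen.
Only trivial clopens (∅ and X) exist, so (X, τ) is connected.
Compute connected components by grouping points that agree on all clopens:
  component: {x12, x13, x14, x15, x16, x17}


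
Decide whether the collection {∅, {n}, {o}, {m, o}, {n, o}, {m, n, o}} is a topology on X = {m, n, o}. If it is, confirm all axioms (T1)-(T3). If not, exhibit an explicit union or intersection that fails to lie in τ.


τ IS a topology on X.

Axiom (T1): ∅ ∈ τ? Yes; X ∈ τ? Yes.
Axiom (T2/T3): check pairwise unions and intersections of members of τ.
All pairwise intersections and unions checked — each lies in τ. Therefore τ satisfies (T1), (T2), (T3): it IS a topology on X.


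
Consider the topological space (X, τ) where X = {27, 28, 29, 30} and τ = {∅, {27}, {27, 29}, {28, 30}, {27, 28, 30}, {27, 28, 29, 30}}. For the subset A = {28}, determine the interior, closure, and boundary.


int(A) = ∅, cl(A) = {28, 30}, ∂A = {28, 30}.

Closed sets in (X, τ) are complements of opens:
  closed(X, τ) = {∅, {29}, {27, 29}, {28, 30}, {28, 29, 30}, {27, 28, 29, 30}}.
int(A) = ⋃ {U ∈ τ : U ⊆ A}. Opens contained in A: ∅.
Taking the union of these: int(A) = ∅.
cl(A) = ⋂ {C closed : A ⊆ C}. Closed sets containing A: {28, 30}, {28, 29, 30}, {27, 28, 29, 30}.
Intersecting these: cl(A) = {28, 30}.
∂A = cl(A) ∖ int(A) = {28, 30} ∖ ∅ = {28, 30}.


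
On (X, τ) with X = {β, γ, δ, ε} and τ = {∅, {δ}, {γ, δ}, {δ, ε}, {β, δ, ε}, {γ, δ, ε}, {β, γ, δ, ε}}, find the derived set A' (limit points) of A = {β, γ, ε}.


A' = {β}

For each x ∈ X, list the open sets U ∈ τ with x ∈ U, then check whether U ∩ (A ∖ {x}) ≠ ∅ for every such U.
  x = β: opens ∋ x are {β, δ, ε}, {β, γ, δ, ε}; each meets A ∖ {β}, so x IS a limit point.
  x = γ: open {γ, δ} ∋ x has {γ, δ} ∩ (A ∖ {γ}) = ∅, so x is NOT a limit point.
  x = δ: open {δ} ∋ x has {δ} ∩ (A ∖ {δ}) = ∅, so x is NOT a limit point.
  x = ε: open {δ, ε} ∋ x has {δ, ε} ∩ (A ∖ {ε}) = ∅, so x is NOT a limit point.
Collecting: A' = {β}.


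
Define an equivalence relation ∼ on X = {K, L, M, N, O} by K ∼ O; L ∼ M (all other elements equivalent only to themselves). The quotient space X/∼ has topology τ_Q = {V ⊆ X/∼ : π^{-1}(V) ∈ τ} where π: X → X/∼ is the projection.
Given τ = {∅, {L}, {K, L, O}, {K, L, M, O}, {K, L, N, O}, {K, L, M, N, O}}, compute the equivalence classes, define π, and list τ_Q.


X/∼ = {[K=O], [L=M], [N]}; |τ_Q| = 3.

Equivalence classes: [K=O], [L=M], [N].
Quotient map π: X → X/∼ sends K ↦ [K=O], L ↦ [L=M], M ↦ [L=M], N ↦ [N], O ↦ [K=O].
For each subset V ⊆ X/∼, compute π^{-1}(V) ⊆ X and check whether π^{-1}(V) ∈ τ. V is open in τ_Q iff π^{-1}(V) ∈ τ.
  V = {}: π^{-1}(V) = ∅ ∈ τ ✓.
  V = {[K=O]}: π^{-1}(V) = {K, O} ∉ τ ✗.
  V = {[L=M]}: π^{-1}(V) = {L, M} ∉ τ ✗.
  V = {[K=O], [L=M]}: π^{-1}(V) = {K, L, M, O} ∈ τ ✓.
  V = {[N]}: π^{-1}(V) = {N} ∉ τ ✗.
  V = {[K=O], [N]}: π^{-1}(V) = {K, N, O} ∉ τ ✗.
  V = {[L=M], [N]}: π^{-1}(V) = {L, M, N} ∉ τ ✗.
  V = {[K=O], [L=M], [N]}: π^{-1}(V) = {K, L, M, N, O} ∈ τ ✓.
Open sets in the quotient: τ_Q = {{}, {[K=O], [L=M]}, {[K=O], [L=M], [N]}} (3 elements).


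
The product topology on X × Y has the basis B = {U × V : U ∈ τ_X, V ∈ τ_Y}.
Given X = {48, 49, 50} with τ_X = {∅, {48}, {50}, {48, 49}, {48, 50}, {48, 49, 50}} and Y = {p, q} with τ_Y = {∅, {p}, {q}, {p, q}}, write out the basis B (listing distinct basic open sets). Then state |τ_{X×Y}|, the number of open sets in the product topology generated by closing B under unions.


Basis B = {∅ × ∅, {48} × {p}, {48} × {q}, {50} × {p}, {50} × {q}, {48} × {p, q}, {48, 49} × {p}, {48, 50} × {p}, {48, 49} × {q}, {48, 50} × {q}, {50} × {p, q}, {48, 49, 50} × {p}, {48, 49, 50} × {q}, {48, 49} × {p, q}, {48, 50} × {p, q}, {48, 49, 50} × {p, q}}; |τ_{X×Y}| = 36.

Enumerate products U × V with U ∈ τ_X, V ∈ τ_Y (deduplicated):
  ∅ × ∅ = {} (∅)
  {48} × {p} = {(48,p)}
  {48} × {q} = {(48,q)}
  {50} × {p} = {(50,p)}
  {50} × {q} = {(50,q)}
  {48} × {p, q} = {(48,p), (48,q)}
  {48, 49} × {p} = {(48,p), (49,p)}
  {48, 50} × {p} = {(48,p), (50,p)}
  {48, 49} × {q} = {(48,q), (49,q)}
  {48, 50} × {q} = {(48,q), (50,q)}
  {50} × {p, q} = {(50,p), (50,q)}
  {48, 49, 50} × {p} = {(48,p), (49,p), (50,p)}
  {48, 49, 50} × {q} = {(48,q), (49,q), (50,q)}
  {48, 49} × {p, q} = {(48,p), (48,q), (49,p), (49,q)}
  {48, 50} × {p, q} = {(48,p), (48,q), (50,p), (50,q)}
  {48, 49, 50} × {p, q} = {(48,p), (48,q), (49,p), (49,q), (50,p), (50,q)}
These 16 distinct sets form the basis B.
Close under arbitrary unions to get τ_{X×Y}; counting gives |τ_{X×Y}| = 36.


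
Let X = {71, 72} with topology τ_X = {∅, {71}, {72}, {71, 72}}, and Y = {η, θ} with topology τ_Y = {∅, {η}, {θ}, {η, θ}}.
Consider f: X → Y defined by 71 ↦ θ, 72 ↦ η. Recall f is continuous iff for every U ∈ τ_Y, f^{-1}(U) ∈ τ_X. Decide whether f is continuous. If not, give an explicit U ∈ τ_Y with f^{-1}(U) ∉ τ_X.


f IS continuous.

Compute f^{-1}(U) for each U ∈ τ_Y:
  U = ∅: f^{-1}(U) = ∅ ∈ τ_X ✓.
  U = {η}: f^{-1}(U) = {72} ∈ τ_X ✓.
  U = {θ}: f^{-1}(U) = {71} ∈ τ_X ✓.
  U = {η, θ}: f^{-1}(U) = {71, 72} ∈ τ_X ✓.
Every preimage lies in τ_X, so f IS continuous.


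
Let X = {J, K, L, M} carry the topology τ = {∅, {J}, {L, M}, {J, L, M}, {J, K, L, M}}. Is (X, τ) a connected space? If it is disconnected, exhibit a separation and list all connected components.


(X, τ) is connected.

Find clopen sets (U ∈ τ with X ∖ U ∈ τ):
  U = ∅, X ∖ U = {J, K, L, M} — both open, so U is clopen.
  U = {J, K, L, M}, X ∖ U = ∅ — both open, so U is clopen.
Only trivial clopens (∅ and X) exist, so (X, τ) is connected.
Compute connected components by grouping points that agree on all clopens:
  component: {J, K, L, M}


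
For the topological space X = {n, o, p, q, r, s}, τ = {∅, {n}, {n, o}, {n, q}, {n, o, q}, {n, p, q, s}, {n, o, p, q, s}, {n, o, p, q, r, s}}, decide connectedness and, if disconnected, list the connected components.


(X, τ) is connected.

Find clopen sets (U ∈ τ with X ∖ U ∈ τ):
  U = ∅, X ∖ U = {n, o, p, q, r, s} — both open, so U is clopen.
  U = {n, o, p, q, r, s}, X ∖ U = ∅ — both open, so U is clopen.
Only trivial clopens (∅ and X) exist, so (X, τ) is connected.
Compute connected components by grouping points that agree on all clopens:
  component: {n, o, p, q, r, s}


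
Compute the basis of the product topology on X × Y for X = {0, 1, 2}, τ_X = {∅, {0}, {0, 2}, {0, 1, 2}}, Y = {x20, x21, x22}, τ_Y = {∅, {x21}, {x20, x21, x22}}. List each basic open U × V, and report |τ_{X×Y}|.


Basis B = {∅ × ∅, {0} × {x21}, {0, 2} × {x21}, {0} × {x20, x21, x22}, {0, 1, 2} × {x21}, {0, 2} × {x20, x21, x22}, {0, 1, 2} × {x20, x21, x22}}; |τ_{X×Y}| = 10.

Enumerate products U × V with U ∈ τ_X, V ∈ τ_Y (deduplicated):
  ∅ × ∅ = {} (∅)
  {0} × {x21} = {(0,x21)}
  {0, 2} × {x21} = {(0,x21), (2,x21)}
  {0} × {x20, x21, x22} = {(0,x20), (0,x21), (0,x22)}
  {0, 1, 2} × {x21} = {(0,x21), (1,x21), (2,x21)}
  {0, 2} × {x20, x21, x22} = {(0,x20), (0,x21), (0,x22), (2,x20), (2,x21), (2,x22)}
  {0, 1, 2} × {x20, x21, x22} = {(0,x20), (0,x21), (0,x22), (1,x20), (1,x21), (1,x22), (2,x20), (2,x21), (2,x22)}
These 7 distinct sets form the basis B.
Close under arbitrary unions to get τ_{X×Y}; counting gives |τ_{X×Y}| = 10.


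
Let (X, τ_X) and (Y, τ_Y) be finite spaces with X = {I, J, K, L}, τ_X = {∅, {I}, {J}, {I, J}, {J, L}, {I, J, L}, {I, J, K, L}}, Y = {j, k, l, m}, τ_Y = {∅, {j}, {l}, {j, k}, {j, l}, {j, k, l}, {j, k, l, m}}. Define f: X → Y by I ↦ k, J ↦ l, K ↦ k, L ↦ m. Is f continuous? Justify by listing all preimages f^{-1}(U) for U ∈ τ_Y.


f is NOT continuous.

Compute f^{-1}(U) for each U ∈ τ_Y:
  U = ∅: f^{-1}(U) = ∅ ∈ τ_X ✓.
  U = {j}: f^{-1}(U) = ∅ ∈ τ_X ✓.
  U = {l}: f^{-1}(U) = {J} ∈ τ_X ✓.
  U = {j, k}: f^{-1}(U) = {I, K} ∉ τ_X ✗.
  U = {j, l}: f^{-1}(U) = {J} ∈ τ_X ✓.
  U = {j, k, l}: f^{-1}(U) = {I, J, K} ∉ τ_X ✗.
  U = {j, k, l, m}: f^{-1}(U) = {I, J, K, L} ∈ τ_X ✓.
Found U = {j, k} with f^{-1}(U) = {I, K} not in τ_X. Therefore f is NOT continuous.


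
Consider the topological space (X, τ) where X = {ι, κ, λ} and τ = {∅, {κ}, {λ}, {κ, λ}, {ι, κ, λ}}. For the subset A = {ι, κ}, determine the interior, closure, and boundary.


int(A) = {κ}, cl(A) = {ι, κ}, ∂A = {ι}.

Closed sets in (X, τ) are complements of opens:
  closed(X, τ) = {∅, {ι}, {ι, κ}, {ι, λ}, {ι, κ, λ}}.
int(A) = ⋃ {U ∈ τ : U ⊆ A}. Opens contained in A: ∅, {κ}.
Taking the union of these: int(A) = {κ}.
cl(A) = ⋂ {C closed : A ⊆ C}. Closed sets containing A: {ι, κ}, {ι, κ, λ}.
Intersecting these: cl(A) = {ι, κ}.
∂A = cl(A) ∖ int(A) = {ι, κ} ∖ {κ} = {ι}.


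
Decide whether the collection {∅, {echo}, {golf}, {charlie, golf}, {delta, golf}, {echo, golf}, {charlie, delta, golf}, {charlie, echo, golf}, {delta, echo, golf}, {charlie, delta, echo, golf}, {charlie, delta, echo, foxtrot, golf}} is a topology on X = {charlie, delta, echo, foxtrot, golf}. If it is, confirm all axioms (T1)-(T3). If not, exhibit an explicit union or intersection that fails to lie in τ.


τ IS a topology on X.

Axiom (T1): ∅ ∈ τ? Yes; X ∈ τ? Yes.
Axiom (T2/T3): check pairwise unions and intersections of members of τ.
All pairwise intersections and unions checked — each lies in τ. Therefore τ satisfies (T1), (T2), (T3): it IS a topology on X.


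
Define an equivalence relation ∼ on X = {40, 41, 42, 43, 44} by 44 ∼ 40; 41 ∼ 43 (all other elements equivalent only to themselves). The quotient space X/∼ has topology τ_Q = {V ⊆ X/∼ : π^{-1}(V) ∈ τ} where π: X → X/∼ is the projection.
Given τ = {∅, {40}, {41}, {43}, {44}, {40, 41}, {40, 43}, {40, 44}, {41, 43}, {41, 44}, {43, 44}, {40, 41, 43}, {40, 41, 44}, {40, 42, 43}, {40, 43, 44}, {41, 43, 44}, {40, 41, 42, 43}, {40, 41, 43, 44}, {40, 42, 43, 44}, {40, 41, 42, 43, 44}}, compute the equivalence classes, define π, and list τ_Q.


X/∼ = {[40=44], [41=43], [42]}; |τ_Q| = 5.

Equivalence classes: [40=44], [41=43], [42].
Quotient map π: X → X/∼ sends 40 ↦ [40=44], 41 ↦ [41=43], 42 ↦ [42], 43 ↦ [41=43], 44 ↦ [40=44].
For each subset V ⊆ X/∼, compute π^{-1}(V) ⊆ X and check whether π^{-1}(V) ∈ τ. V is open in τ_Q iff π^{-1}(V) ∈ τ.
  V = {}: π^{-1}(V) = ∅ ∈ τ ✓.
  V = {[40=44]}: π^{-1}(V) = {40, 44} ∈ τ ✓.
  V = {[41=43]}: π^{-1}(V) = {41, 43} ∈ τ ✓.
  V = {[40=44], [41=43]}: π^{-1}(V) = {40, 41, 43, 44} ∈ τ ✓.
  V = {[42]}: π^{-1}(V) = {42} ∉ τ ✗.
  V = {[40=44], [42]}: π^{-1}(V) = {40, 42, 44} ∉ τ ✗.
  V = {[41=43], [42]}: π^{-1}(V) = {41, 42, 43} ∉ τ ✗.
  V = {[40=44], [41=43], [42]}: π^{-1}(V) = {40, 41, 42, 43, 44} ∈ τ ✓.
Open sets in the quotient: τ_Q = {{}, {[40=44]}, {[41=43]}, {[40=44], [41=43]}, {[40=44], [41=43], [42]}} (5 elements).


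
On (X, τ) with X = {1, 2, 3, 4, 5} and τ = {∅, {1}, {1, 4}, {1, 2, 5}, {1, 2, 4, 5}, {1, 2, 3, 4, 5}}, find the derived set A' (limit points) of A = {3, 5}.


A' = {2, 3}

For each x ∈ X, list the open sets U ∈ τ with x ∈ U, then check whether U ∩ (A ∖ {x}) ≠ ∅ for every such U.
  x = 1: open {1} ∋ x has {1} ∩ (A ∖ {1}) = ∅, so x is NOT a limit point.
  x = 2: opens ∋ x are {1, 2, 5}, {1, 2, 4, 5}, {1, 2, 3, 4, 5}; each meets A ∖ {2}, so x IS a limit point.
  x = 3: opens ∋ x are {1, 2, 3, 4, 5}; each meets A ∖ {3}, so x IS a limit point.
  x = 4: open {1, 4} ∋ x has {1, 4} ∩ (A ∖ {4}) = ∅, so x is NOT a limit point.
  x = 5: open {1, 2, 5} ∋ x has {1, 2, 5} ∩ (A ∖ {5}) = ∅, so x is NOT a limit point.
Collecting: A' = {2, 3}.


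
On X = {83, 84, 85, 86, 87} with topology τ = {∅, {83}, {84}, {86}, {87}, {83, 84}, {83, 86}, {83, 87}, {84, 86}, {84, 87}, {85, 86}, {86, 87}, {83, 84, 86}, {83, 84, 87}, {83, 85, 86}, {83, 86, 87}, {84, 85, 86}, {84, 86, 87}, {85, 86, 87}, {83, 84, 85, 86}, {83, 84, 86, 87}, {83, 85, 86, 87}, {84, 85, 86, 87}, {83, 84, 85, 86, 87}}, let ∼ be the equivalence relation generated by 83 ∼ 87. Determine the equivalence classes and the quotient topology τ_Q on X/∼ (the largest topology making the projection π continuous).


X/∼ = {[83=87], [84], [85], [86]}; |τ_Q| = 12.

Equivalence classes: [83=87], [84], [85], [86].
Quotient map π: X → X/∼ sends 83 ↦ [83=87], 84 ↦ [84], 85 ↦ [85], 86 ↦ [86], 87 ↦ [83=87].
For each subset V ⊆ X/∼, compute π^{-1}(V) ⊆ X and check whether π^{-1}(V) ∈ τ. V is open in τ_Q iff π^{-1}(V) ∈ τ.
  V = {}: π^{-1}(V) = ∅ ∈ τ ✓.
  V = {[83=87]}: π^{-1}(V) = {83, 87} ∈ τ ✓.
  V = {[84]}: π^{-1}(V) = {84} ∈ τ ✓.
  V = {[83=87], [84]}: π^{-1}(V) = {83, 84, 87} ∈ τ ✓.
  V = {[85]}: π^{-1}(V) = {85} ∉ τ ✗.
  V = {[83=87], [85]}: π^{-1}(V) = {83, 85, 87} ∉ τ ✗.
  V = {[84], [85]}: π^{-1}(V) = {84, 85} ∉ τ ✗.
  V = {[83=87], [84], [85]}: π^{-1}(V) = {83, 84, 85, 87} ∉ τ ✗.
  V = {[86]}: π^{-1}(V) = {86} ∈ τ ✓.
  V = {[83=87], [86]}: π^{-1}(V) = {83, 86, 87} ∈ τ ✓.
  V = {[84], [86]}: π^{-1}(V) = {84, 86} ∈ τ ✓.
  V = {[83=87], [84], [86]}: π^{-1}(V) = {83, 84, 86, 87} ∈ τ ✓.
  V = {[85], [86]}: π^{-1}(V) = {85, 86} ∈ τ ✓.
  V = {[83=87], [85], [86]}: π^{-1}(V) = {83, 85, 86, 87} ∈ τ ✓.
  V = {[84], [85], [86]}: π^{-1}(V) = {84, 85, 86} ∈ τ ✓.
  V = {[83=87], [84], [85], [86]}: π^{-1}(V) = {83, 84, 85, 86, 87} ∈ τ ✓.
Open sets in the quotient: τ_Q = {{}, {[83=87]}, {[84]}, {[83=87], [84]}, {[86]}, {[83=87], [86]}, {[84], [86]}, {[83=87], [84], [86]}, {[85], [86]}, {[83=87], [85], [86]}, {[84], [85], [86]}, {[83=87], [84], [85], [86]}} (12 elements).


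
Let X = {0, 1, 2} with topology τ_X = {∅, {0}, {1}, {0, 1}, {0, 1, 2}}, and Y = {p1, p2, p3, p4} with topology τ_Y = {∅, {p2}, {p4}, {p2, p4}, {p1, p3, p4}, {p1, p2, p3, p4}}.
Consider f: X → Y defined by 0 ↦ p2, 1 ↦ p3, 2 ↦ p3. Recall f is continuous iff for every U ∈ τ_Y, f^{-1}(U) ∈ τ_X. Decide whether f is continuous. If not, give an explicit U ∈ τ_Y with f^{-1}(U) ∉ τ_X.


f is NOT continuous.

Compute f^{-1}(U) for each U ∈ τ_Y:
  U = ∅: f^{-1}(U) = ∅ ∈ τ_X ✓.
  U = {p2}: f^{-1}(U) = {0} ∈ τ_X ✓.
  U = {p4}: f^{-1}(U) = ∅ ∈ τ_X ✓.
  U = {p2, p4}: f^{-1}(U) = {0} ∈ τ_X ✓.
  U = {p1, p3, p4}: f^{-1}(U) = {1, 2} ∉ τ_X ✗.
  U = {p1, p2, p3, p4}: f^{-1}(U) = {0, 1, 2} ∈ τ_X ✓.
Found U = {p1, p3, p4} with f^{-1}(U) = {1, 2} not in τ_X. Therefore f is NOT continuous.


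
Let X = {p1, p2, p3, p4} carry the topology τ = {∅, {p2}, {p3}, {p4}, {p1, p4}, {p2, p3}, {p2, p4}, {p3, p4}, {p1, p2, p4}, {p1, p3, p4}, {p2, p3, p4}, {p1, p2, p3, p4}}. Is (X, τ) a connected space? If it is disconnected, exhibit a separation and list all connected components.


(X, τ) is disconnected; components = [{p2}, {p3}, {p1, p4}].

Find clopen sets (U ∈ τ with X ∖ U ∈ τ):
  U = ∅, X ∖ U = {p1, p2, p3, p4} — both open, so U is clopen.
  U = {p2}, X ∖ U = {p1, p3, p4} — both open, so U is clopen.
  U = {p3}, X ∖ U = {p1, p2, p4} — both open, so U is clopen.
  U = {p1, p4}, X ∖ U = {p2, p3} — both open, so U is clopen.
  U = {p2, p3}, X ∖ U = {p1, p4} — both open, so U is clopen.
  U = {p1, p2, p4}, X ∖ U = {p3} — both open, so U is clopen.
  U = {p1, p3, p4}, X ∖ U = {p2} — both open, so U is clopen.
  U = {p1, p2, p3, p4}, X ∖ U = ∅ — both open, so U is clopen.
Nontrivial clopen(s) exist: e.g. {p2}. So (X, τ) is disconnected.
Compute connected components by grouping points that agree on all clopens:
  component: {p2}
  component: {p3}
  component: {p1, p4}


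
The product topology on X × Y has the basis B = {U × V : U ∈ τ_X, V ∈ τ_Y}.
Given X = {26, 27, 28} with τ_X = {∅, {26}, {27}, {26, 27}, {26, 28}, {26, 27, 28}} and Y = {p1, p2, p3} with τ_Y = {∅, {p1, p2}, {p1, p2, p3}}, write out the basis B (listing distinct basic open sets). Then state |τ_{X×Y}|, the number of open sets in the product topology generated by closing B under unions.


Basis B = {∅ × ∅, {26} × {p1, p2}, {27} × {p1, p2}, {26} × {p1, p2, p3}, {27} × {p1, p2, p3}, {26, 27} × {p1, p2}, {26, 28} × {p1, p2}, {26, 27} × {p1, p2, p3}, {26, 28} × {p1, p2, p3}, {26, 27, 28} × {p1, p2}, {26, 27, 28} × {p1, p2, p3}}; |τ_{X×Y}| = 18.

Enumerate products U × V with U ∈ τ_X, V ∈ τ_Y (deduplicated):
  ∅ × ∅ = {} (∅)
  {26} × {p1, p2} = {(26,p1), (26,p2)}
  {27} × {p1, p2} = {(27,p1), (27,p2)}
  {26} × {p1, p2, p3} = {(26,p1), (26,p2), (26,p3)}
  {27} × {p1, p2, p3} = {(27,p1), (27,p2), (27,p3)}
  {26, 27} × {p1, p2} = {(26,p1), (26,p2), (27,p1), (27,p2)}
  {26, 28} × {p1, p2} = {(26,p1), (26,p2), (28,p1), (28,p2)}
  {26, 27} × {p1, p2, p3} = {(26,p1), (26,p2), (26,p3), (27,p1), (27,p2), (27,p3)}
  {26, 28} × {p1, p2, p3} = {(26,p1), (26,p2), (26,p3), (28,p1), (28,p2), (28,p3)}
  {26, 27, 28} × {p1, p2} = {(26,p1), (26,p2), (27,p1), (27,p2), (28,p1), (28,p2)}
  {26, 27, 28} × {p1, p2, p3} = {(26,p1), (26,p2), (26,p3), (27,p1), (27,p2), (27,p3), (28,p1), (28,p2), (28,p3)}
These 11 distinct sets form the basis B.
Close under arbitrary unions to get τ_{X×Y}; counting gives |τ_{X×Y}| = 18.


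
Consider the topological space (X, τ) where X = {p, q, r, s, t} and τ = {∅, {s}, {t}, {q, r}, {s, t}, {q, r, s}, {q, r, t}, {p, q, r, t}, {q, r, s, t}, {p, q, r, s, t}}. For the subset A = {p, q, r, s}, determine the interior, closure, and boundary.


int(A) = {q, r, s}, cl(A) = {p, q, r, s}, ∂A = {p}.

Closed sets in (X, τ) are complements of opens:
  closed(X, τ) = {∅, {p}, {s}, {p, s}, {p, t}, {p, q, r}, {p, s, t}, {p, q, r, s}, {p, q, r, t}, {p, q, r, s, t}}.
int(A) = ⋃ {U ∈ τ : U ⊆ A}. Opens contained in A: ∅, {s}, {q, r}, {q, r, s}.
Taking the union of these: int(A) = {q, r, s}.
cl(A) = ⋂ {C closed : A ⊆ C}. Closed sets containing A: {p, q, r, s}, {p, q, r, s, t}.
Intersecting these: cl(A) = {p, q, r, s}.
∂A = cl(A) ∖ int(A) = {p, q, r, s} ∖ {q, r, s} = {p}.


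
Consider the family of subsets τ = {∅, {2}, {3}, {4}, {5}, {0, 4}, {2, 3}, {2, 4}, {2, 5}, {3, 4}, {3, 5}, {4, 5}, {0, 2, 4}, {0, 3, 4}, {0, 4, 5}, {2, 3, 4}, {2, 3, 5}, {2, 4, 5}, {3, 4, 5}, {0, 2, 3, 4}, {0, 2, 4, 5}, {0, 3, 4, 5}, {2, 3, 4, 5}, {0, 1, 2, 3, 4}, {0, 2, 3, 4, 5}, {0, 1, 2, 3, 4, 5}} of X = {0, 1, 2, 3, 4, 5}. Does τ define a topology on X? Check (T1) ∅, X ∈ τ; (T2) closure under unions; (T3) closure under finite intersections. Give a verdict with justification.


τ IS a topology on X.

Axiom (T1): ∅ ∈ τ? Yes; X ∈ τ? Yes.
Axiom (T2/T3): check pairwise unions and intersections of members of τ.
All pairwise intersections and unions checked — each lies in τ. Therefore τ satisfies (T1), (T2), (T3): it IS a topology on X.


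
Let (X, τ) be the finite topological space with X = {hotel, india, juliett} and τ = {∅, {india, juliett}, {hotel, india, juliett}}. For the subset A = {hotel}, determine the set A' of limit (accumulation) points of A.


A' = ∅

For each x ∈ X, list the open sets U ∈ τ with x ∈ U, then check whether U ∩ (A ∖ {x}) ≠ ∅ for every such U.
  x = hotel: open {hotel, india, juliett} ∋ x has {hotel, india, juliett} ∩ (A ∖ {hotel}) = ∅, so x is NOT a limit point.
  x = india: open {india, juliett} ∋ x has {india, juliett} ∩ (A ∖ {india}) = ∅, so x is NOT a limit point.
  x = juliett: open {india, juliett} ∋ x has {india, juliett} ∩ (A ∖ {juliett}) = ∅, so x is NOT a limit point.
Collecting: A' = ∅.


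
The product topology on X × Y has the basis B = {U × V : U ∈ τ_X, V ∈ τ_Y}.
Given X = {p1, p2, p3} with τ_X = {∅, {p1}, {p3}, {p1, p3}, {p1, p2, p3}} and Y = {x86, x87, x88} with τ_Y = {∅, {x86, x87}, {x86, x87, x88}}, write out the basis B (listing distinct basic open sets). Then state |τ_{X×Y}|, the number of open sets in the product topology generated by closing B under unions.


Basis B = {∅ × ∅, {p1} × {x86, x87}, {p3} × {x86, x87}, {p1} × {x86, x87, x88}, {p3} × {x86, x87, x88}, {p1, p3} × {x86, x87}, {p1, p3} × {x86, x87, x88}, {p1, p2, p3} × {x86, x87}, {p1, p2, p3} × {x86, x87, x88}}; |τ_{X×Y}| = 14.

Enumerate products U × V with U ∈ τ_X, V ∈ τ_Y (deduplicated):
  ∅ × ∅ = {} (∅)
  {p1} × {x86, x87} = {(p1,x86), (p1,x87)}
  {p3} × {x86, x87} = {(p3,x86), (p3,x87)}
  {p1} × {x86, x87, x88} = {(p1,x86), (p1,x87), (p1,x88)}
  {p3} × {x86, x87, x88} = {(p3,x86), (p3,x87), (p3,x88)}
  {p1, p3} × {x86, x87} = {(p1,x86), (p1,x87), (p3,x86), (p3,x87)}
  {p1, p3} × {x86, x87, x88} = {(p1,x86), (p1,x87), (p1,x88), (p3,x86), (p3,x87), (p3,x88)}
  {p1, p2, p3} × {x86, x87} = {(p1,x86), (p1,x87), (p2,x86), (p2,x87), (p3,x86), (p3,x87)}
  {p1, p2, p3} × {x86, x87, x88} = {(p1,x86), (p1,x87), (p1,x88), (p2,x86), (p2,x87), (p2,x88), (p3,x86), (p3,x87), (p3,x88)}
These 9 distinct sets form the basis B.
Close under arbitrary unions to get τ_{X×Y}; counting gives |τ_{X×Y}| = 14.


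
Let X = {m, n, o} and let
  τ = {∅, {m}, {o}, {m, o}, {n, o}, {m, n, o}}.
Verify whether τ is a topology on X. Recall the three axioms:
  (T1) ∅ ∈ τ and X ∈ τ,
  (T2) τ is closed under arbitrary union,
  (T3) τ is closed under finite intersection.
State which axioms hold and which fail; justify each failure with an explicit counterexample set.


τ IS a topology on X.

Axiom (T1): ∅ ∈ τ? Yes; X ∈ τ? Yes.
Axiom (T2/T3): check pairwise unions and intersections of members of τ.
All pairwise intersections and unions checked — each lies in τ. Therefore τ satisfies (T1), (T2), (T3): it IS a topology on X.


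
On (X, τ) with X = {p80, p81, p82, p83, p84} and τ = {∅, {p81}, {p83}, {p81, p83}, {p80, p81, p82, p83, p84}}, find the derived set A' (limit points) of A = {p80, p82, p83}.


A' = {p80, p82, p84}

For each x ∈ X, list the open sets U ∈ τ with x ∈ U, then check whether U ∩ (A ∖ {x}) ≠ ∅ for every such U.
  x = p80: opens ∋ x are {p80, p81, p82, p83, p84}; each meets A ∖ {p80}, so x IS a limit point.
  x = p81: open {p81} ∋ x has {p81} ∩ (A ∖ {p81}) = ∅, so x is NOT a limit point.
  x = p82: opens ∋ x are {p80, p81, p82, p83, p84}; each meets A ∖ {p82}, so x IS a limit point.
  x = p83: open {p83} ∋ x has {p83} ∩ (A ∖ {p83}) = ∅, so x is NOT a limit point.
  x = p84: opens ∋ x are {p80, p81, p82, p83, p84}; each meets A ∖ {p84}, so x IS a limit point.
Collecting: A' = {p80, p82, p84}.


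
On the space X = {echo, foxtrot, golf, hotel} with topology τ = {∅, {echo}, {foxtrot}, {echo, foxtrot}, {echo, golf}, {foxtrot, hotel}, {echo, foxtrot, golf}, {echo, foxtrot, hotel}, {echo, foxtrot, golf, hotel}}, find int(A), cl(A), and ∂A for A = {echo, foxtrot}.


int(A) = {echo, foxtrot}, cl(A) = {echo, foxtrot, golf, hotel}, ∂A = {golf, hotel}.

Closed sets in (X, τ) are complements of opens:
  closed(X, τ) = {∅, {golf}, {hotel}, {echo, golf}, {foxtrot, hotel}, {golf, hotel}, {echo, golf, hotel}, {foxtrot, golf, hotel}, {echo, foxtrot, golf, hotel}}.
int(A) = ⋃ {U ∈ τ : U ⊆ A}. Opens contained in A: ∅, {echo}, {foxtrot}, {echo, foxtrot}.
Taking the union of these: int(A) = {echo, foxtrot}.
cl(A) = ⋂ {C closed : A ⊆ C}. Closed sets containing A: {echo, foxtrot, golf, hotel}.
Intersecting these: cl(A) = {echo, foxtrot, golf, hotel}.
∂A = cl(A) ∖ int(A) = {echo, foxtrot, golf, hotel} ∖ {echo, foxtrot} = {golf, hotel}.


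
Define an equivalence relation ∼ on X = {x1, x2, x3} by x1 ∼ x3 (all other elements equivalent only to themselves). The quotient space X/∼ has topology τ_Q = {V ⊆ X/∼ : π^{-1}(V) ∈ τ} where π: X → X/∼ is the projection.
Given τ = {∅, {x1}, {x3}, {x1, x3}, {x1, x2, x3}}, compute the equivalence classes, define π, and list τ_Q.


X/∼ = {[x1=x3], [x2]}; |τ_Q| = 3.

Equivalence classes: [x1=x3], [x2].
Quotient map π: X → X/∼ sends x1 ↦ [x1=x3], x2 ↦ [x2], x3 ↦ [x1=x3].
For each subset V ⊆ X/∼, compute π^{-1}(V) ⊆ X and check whether π^{-1}(V) ∈ τ. V is open in τ_Q iff π^{-1}(V) ∈ τ.
  V = {}: π^{-1}(V) = ∅ ∈ τ ✓.
  V = {[x1=x3]}: π^{-1}(V) = {x1, x3} ∈ τ ✓.
  V = {[x2]}: π^{-1}(V) = {x2} ∉ τ ✗.
  V = {[x1=x3], [x2]}: π^{-1}(V) = {x1, x2, x3} ∈ τ ✓.
Open sets in the quotient: τ_Q = {{}, {[x1=x3]}, {[x1=x3], [x2]}} (3 elements).


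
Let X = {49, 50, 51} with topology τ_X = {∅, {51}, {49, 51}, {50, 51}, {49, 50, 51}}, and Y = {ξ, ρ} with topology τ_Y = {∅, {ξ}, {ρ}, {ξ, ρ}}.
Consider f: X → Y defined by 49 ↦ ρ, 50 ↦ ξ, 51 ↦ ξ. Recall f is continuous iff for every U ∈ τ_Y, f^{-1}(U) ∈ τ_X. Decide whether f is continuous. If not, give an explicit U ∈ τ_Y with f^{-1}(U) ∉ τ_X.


f is NOT continuous.

Compute f^{-1}(U) for each U ∈ τ_Y:
  U = ∅: f^{-1}(U) = ∅ ∈ τ_X ✓.
  U = {ξ}: f^{-1}(U) = {50, 51} ∈ τ_X ✓.
  U = {ρ}: f^{-1}(U) = {49} ∉ τ_X ✗.
  U = {ξ, ρ}: f^{-1}(U) = {49, 50, 51} ∈ τ_X ✓.
Found U = {ρ} with f^{-1}(U) = {49} not in τ_X. Therefore f is NOT continuous.


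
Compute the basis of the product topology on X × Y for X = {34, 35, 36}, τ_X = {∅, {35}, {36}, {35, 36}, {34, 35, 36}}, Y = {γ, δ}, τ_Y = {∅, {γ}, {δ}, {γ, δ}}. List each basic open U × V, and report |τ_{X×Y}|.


Basis B = {∅ × ∅, {35} × {γ}, {35} × {δ}, {36} × {γ}, {36} × {δ}, {35} × {γ, δ}, {35, 36} × {γ}, {35, 36} × {δ}, {36} × {γ, δ}, {34, 35, 36} × {γ}, {34, 35, 36} × {δ}, {35, 36} × {γ, δ}, {34, 35, 36} × {γ, δ}}; |τ_{X×Y}| = 25.

Enumerate products U × V with U ∈ τ_X, V ∈ τ_Y (deduplicated):
  ∅ × ∅ = {} (∅)
  {35} × {γ} = {(35,γ)}
  {35} × {δ} = {(35,δ)}
  {36} × {γ} = {(36,γ)}
  {36} × {δ} = {(36,δ)}
  {35} × {γ, δ} = {(35,γ), (35,δ)}
  {35, 36} × {γ} = {(35,γ), (36,γ)}
  {35, 36} × {δ} = {(35,δ), (36,δ)}
  {36} × {γ, δ} = {(36,γ), (36,δ)}
  {34, 35, 36} × {γ} = {(34,γ), (35,γ), (36,γ)}
  {34, 35, 36} × {δ} = {(34,δ), (35,δ), (36,δ)}
  {35, 36} × {γ, δ} = {(35,γ), (35,δ), (36,γ), (36,δ)}
  {34, 35, 36} × {γ, δ} = {(34,γ), (34,δ), (35,γ), (35,δ), (36,γ), (36,δ)}
These 13 distinct sets form the basis B.
Close under arbitrary unions to get τ_{X×Y}; counting gives |τ_{X×Y}| = 25.


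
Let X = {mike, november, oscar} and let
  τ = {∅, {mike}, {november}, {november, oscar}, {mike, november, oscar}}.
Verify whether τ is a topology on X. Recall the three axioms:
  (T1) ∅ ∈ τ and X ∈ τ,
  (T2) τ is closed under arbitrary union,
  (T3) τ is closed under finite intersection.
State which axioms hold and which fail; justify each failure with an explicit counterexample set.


τ is NOT a topology on X.

Axiom (T1): ∅ ∈ τ? Yes; X ∈ τ? Yes.
Axiom (T2/T3): check pairwise unions and intersections of members of τ.
Counterexample for (T2): {mike} ∪ {november} = {mike, november} ∉ τ. Therefore τ is NOT a topology.


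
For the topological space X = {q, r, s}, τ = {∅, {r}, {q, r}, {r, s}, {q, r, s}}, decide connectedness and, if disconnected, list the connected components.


(X, τ) is connected.

Find clopen sets (U ∈ τ with X ∖ U ∈ τ):
  U = ∅, X ∖ U = {q, r, s} — both open, so U is clopen.
  U = {q, r, s}, X ∖ U = ∅ — both open, so U is clopen.
Only trivial clopens (∅ and X) exist, so (X, τ) is connected.
Compute connected components by grouping points that agree on all clopens:
  component: {q, r, s}


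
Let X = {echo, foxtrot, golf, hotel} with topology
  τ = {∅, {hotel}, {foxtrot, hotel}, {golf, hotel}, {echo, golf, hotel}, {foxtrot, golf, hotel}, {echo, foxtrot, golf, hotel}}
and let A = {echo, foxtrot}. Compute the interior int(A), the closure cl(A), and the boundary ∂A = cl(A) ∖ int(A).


int(A) = ∅, cl(A) = {echo, foxtrot}, ∂A = {echo, foxtrot}.

Closed sets in (X, τ) are complements of opens:
  closed(X, τ) = {∅, {echo}, {foxtrot}, {echo, foxtrot}, {echo, golf}, {echo, foxtrot, golf}, {echo, foxtrot, golf, hotel}}.
int(A) = ⋃ {U ∈ τ : U ⊆ A}. Opens contained in A: ∅.
Taking the union of these: int(A) = ∅.
cl(A) = ⋂ {C closed : A ⊆ C}. Closed sets containing A: {echo, foxtrot}, {echo, foxtrot, golf}, {echo, foxtrot, golf, hotel}.
Intersecting these: cl(A) = {echo, foxtrot}.
∂A = cl(A) ∖ int(A) = {echo, foxtrot} ∖ ∅ = {echo, foxtrot}.


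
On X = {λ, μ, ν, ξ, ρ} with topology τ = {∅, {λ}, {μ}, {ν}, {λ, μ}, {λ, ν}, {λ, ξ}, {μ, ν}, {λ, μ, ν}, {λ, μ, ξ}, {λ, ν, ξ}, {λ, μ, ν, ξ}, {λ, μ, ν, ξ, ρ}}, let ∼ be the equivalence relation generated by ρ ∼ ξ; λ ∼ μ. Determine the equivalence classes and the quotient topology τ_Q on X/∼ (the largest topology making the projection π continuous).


X/∼ = {[λ=μ], [ν], [ξ=ρ]}; |τ_Q| = 5.

Equivalence classes: [λ=μ], [ν], [ξ=ρ].
Quotient map π: X → X/∼ sends λ ↦ [λ=μ], μ ↦ [λ=μ], ν ↦ [ν], ξ ↦ [ξ=ρ], ρ ↦ [ξ=ρ].
For each subset V ⊆ X/∼, compute π^{-1}(V) ⊆ X and check whether π^{-1}(V) ∈ τ. V is open in τ_Q iff π^{-1}(V) ∈ τ.
  V = {}: π^{-1}(V) = ∅ ∈ τ ✓.
  V = {[λ=μ]}: π^{-1}(V) = {λ, μ} ∈ τ ✓.
  V = {[ν]}: π^{-1}(V) = {ν} ∈ τ ✓.
  V = {[λ=μ], [ν]}: π^{-1}(V) = {λ, μ, ν} ∈ τ ✓.
  V = {[ξ=ρ]}: π^{-1}(V) = {ξ, ρ} ∉ τ ✗.
  V = {[λ=μ], [ξ=ρ]}: π^{-1}(V) = {λ, μ, ξ, ρ} ∉ τ ✗.
  V = {[ν], [ξ=ρ]}: π^{-1}(V) = {ν, ξ, ρ} ∉ τ ✗.
  V = {[λ=μ], [ν], [ξ=ρ]}: π^{-1}(V) = {λ, μ, ν, ξ, ρ} ∈ τ ✓.
Open sets in the quotient: τ_Q = {{}, {[λ=μ]}, {[ν]}, {[λ=μ], [ν]}, {[λ=μ], [ν], [ξ=ρ]}} (5 elements).


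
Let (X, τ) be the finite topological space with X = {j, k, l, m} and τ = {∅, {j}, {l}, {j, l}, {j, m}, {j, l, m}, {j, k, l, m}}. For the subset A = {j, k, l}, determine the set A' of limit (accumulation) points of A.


A' = {k, m}

For each x ∈ X, list the open sets U ∈ τ with x ∈ U, then check whether U ∩ (A ∖ {x}) ≠ ∅ for every such U.
  x = j: open {j} ∋ x has {j} ∩ (A ∖ {j}) = ∅, so x is NOT a limit point.
  x = k: opens ∋ x are {j, k, l, m}; each meets A ∖ {k}, so x IS a limit point.
  x = l: open {l} ∋ x has {l} ∩ (A ∖ {l}) = ∅, so x is NOT a limit point.
  x = m: opens ∋ x are {j, m}, {j, l, m}, {j, k, l, m}; each meets A ∖ {m}, so x IS a limit point.
Collecting: A' = {k, m}.


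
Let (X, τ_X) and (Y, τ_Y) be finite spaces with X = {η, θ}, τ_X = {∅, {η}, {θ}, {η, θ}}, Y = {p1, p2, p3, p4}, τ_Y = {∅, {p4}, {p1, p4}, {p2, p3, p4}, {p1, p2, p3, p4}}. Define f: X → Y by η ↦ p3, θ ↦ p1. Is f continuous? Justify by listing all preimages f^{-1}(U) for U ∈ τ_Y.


f IS continuous.

Compute f^{-1}(U) for each U ∈ τ_Y:
  U = ∅: f^{-1}(U) = ∅ ∈ τ_X ✓.
  U = {p4}: f^{-1}(U) = ∅ ∈ τ_X ✓.
  U = {p1, p4}: f^{-1}(U) = {θ} ∈ τ_X ✓.
  U = {p2, p3, p4}: f^{-1}(U) = {η} ∈ τ_X ✓.
  U = {p1, p2, p3, p4}: f^{-1}(U) = {η, θ} ∈ τ_X ✓.
Every preimage lies in τ_X, so f IS continuous.


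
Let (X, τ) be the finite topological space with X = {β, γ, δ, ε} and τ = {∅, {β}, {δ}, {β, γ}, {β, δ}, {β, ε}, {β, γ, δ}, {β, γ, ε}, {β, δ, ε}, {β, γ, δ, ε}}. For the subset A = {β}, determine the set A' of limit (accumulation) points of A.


A' = {γ, ε}

For each x ∈ X, list the open sets U ∈ τ with x ∈ U, then check whether U ∩ (A ∖ {x}) ≠ ∅ for every such U.
  x = β: open {β} ∋ x has {β} ∩ (A ∖ {β}) = ∅, so x is NOT a limit point.
  x = γ: opens ∋ x are {β, γ}, {β, γ, δ}, {β, γ, ε}, {β, γ, δ, ε}; each meets A ∖ {γ}, so x IS a limit point.
  x = δ: open {δ} ∋ x has {δ} ∩ (A ∖ {δ}) = ∅, so x is NOT a limit point.
  x = ε: opens ∋ x are {β, ε}, {β, γ, ε}, {β, δ, ε}, {β, γ, δ, ε}; each meets A ∖ {ε}, so x IS a limit point.
Collecting: A' = {γ, ε}.


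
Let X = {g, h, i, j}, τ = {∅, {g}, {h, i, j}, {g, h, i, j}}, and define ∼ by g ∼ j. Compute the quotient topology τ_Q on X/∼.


X/∼ = {[g=j], [h], [i]}; |τ_Q| = 2.

Equivalence classes: [g=j], [h], [i].
Quotient map π: X → X/∼ sends g ↦ [g=j], h ↦ [h], i ↦ [i], j ↦ [g=j].
For each subset V ⊆ X/∼, compute π^{-1}(V) ⊆ X and check whether π^{-1}(V) ∈ τ. V is open in τ_Q iff π^{-1}(V) ∈ τ.
  V = {}: π^{-1}(V) = ∅ ∈ τ ✓.
  V = {[g=j]}: π^{-1}(V) = {g, j} ∉ τ ✗.
  V = {[h]}: π^{-1}(V) = {h} ∉ τ ✗.
  V = {[g=j], [h]}: π^{-1}(V) = {g, h, j} ∉ τ ✗.
  V = {[i]}: π^{-1}(V) = {i} ∉ τ ✗.
  V = {[g=j], [i]}: π^{-1}(V) = {g, i, j} ∉ τ ✗.
  V = {[h], [i]}: π^{-1}(V) = {h, i} ∉ τ ✗.
  V = {[g=j], [h], [i]}: π^{-1}(V) = {g, h, i, j} ∈ τ ✓.
Open sets in the quotient: τ_Q = {{}, {[g=j], [h], [i]}} (2 elements).


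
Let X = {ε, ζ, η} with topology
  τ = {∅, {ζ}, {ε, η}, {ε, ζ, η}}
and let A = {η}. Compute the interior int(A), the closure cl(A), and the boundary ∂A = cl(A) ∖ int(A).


int(A) = ∅, cl(A) = {ε, η}, ∂A = {ε, η}.

Closed sets in (X, τ) are complements of opens:
  closed(X, τ) = {∅, {ζ}, {ε, η}, {ε, ζ, η}}.
int(A) = ⋃ {U ∈ τ : U ⊆ A}. Opens contained in A: ∅.
Taking the union of these: int(A) = ∅.
cl(A) = ⋂ {C closed : A ⊆ C}. Closed sets containing A: {ε, η}, {ε, ζ, η}.
Intersecting these: cl(A) = {ε, η}.
∂A = cl(A) ∖ int(A) = {ε, η} ∖ ∅ = {ε, η}.


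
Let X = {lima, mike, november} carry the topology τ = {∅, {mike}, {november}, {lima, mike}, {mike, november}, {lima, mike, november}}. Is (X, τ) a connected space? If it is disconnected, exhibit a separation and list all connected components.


(X, τ) is disconnected; components = [{november}, {lima, mike}].

Find clopen sets (U ∈ τ with X ∖ U ∈ τ):
  U = ∅, X ∖ U = {lima, mike, november} — both open, so U is clopen.
  U = {november}, X ∖ U = {lima, mike} — both open, so U is clopen.
  U = {lima, mike}, X ∖ U = {november} — both open, so U is clopen.
  U = {lima, mike, november}, X ∖ U = ∅ — both open, so U is clopen.
Nontrivial clopen(s) exist: e.g. {lima, mike}. So (X, τ) is disconnected.
Compute connected components by grouping points that agree on all clopens:
  component: {november}
  component: {lima, mike}


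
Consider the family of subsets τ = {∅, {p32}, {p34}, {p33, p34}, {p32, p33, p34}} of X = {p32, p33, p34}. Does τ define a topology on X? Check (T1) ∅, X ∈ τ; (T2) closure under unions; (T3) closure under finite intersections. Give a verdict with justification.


τ is NOT a topology on X.

Axiom (T1): ∅ ∈ τ? Yes; X ∈ τ? Yes.
Axiom (T2/T3): check pairwise unions and intersections of members of τ.
Counterexample for (T2): {p32} ∪ {p34} = {p32, p34} ∉ τ. Therefore τ is NOT a topology.


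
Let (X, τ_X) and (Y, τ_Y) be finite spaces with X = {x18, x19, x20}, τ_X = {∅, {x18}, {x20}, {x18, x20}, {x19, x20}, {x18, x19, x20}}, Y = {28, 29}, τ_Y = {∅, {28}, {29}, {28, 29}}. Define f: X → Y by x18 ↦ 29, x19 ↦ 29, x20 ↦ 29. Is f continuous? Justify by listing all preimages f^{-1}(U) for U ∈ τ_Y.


f IS continuous.

Compute f^{-1}(U) for each U ∈ τ_Y:
  U = ∅: f^{-1}(U) = ∅ ∈ τ_X ✓.
  U = {28}: f^{-1}(U) = ∅ ∈ τ_X ✓.
  U = {29}: f^{-1}(U) = {x18, x19, x20} ∈ τ_X ✓.
  U = {28, 29}: f^{-1}(U) = {x18, x19, x20} ∈ τ_X ✓.
Every preimage lies in τ_X, so f IS continuous.


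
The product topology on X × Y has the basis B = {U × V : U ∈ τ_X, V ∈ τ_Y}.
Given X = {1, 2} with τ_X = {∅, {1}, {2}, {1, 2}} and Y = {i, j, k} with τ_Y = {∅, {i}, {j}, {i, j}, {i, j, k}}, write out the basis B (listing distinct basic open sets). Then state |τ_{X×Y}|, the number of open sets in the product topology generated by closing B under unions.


Basis B = {∅ × ∅, {1} × {i}, {1} × {j}, {2} × {i}, {2} × {j}, {1} × {i, j}, {1, 2} × {i}, {1, 2} × {j}, {2} × {i, j}, {1} × {i, j, k}, {2} × {i, j, k}, {1, 2} × {i, j}, {1, 2} × {i, j, k}}; |τ_{X×Y}| = 25.

Enumerate products U × V with U ∈ τ_X, V ∈ τ_Y (deduplicated):
  ∅ × ∅ = {} (∅)
  {1} × {i} = {(1,i)}
  {1} × {j} = {(1,j)}
  {2} × {i} = {(2,i)}
  {2} × {j} = {(2,j)}
  {1} × {i, j} = {(1,i), (1,j)}
  {1, 2} × {i} = {(1,i), (2,i)}
  {1, 2} × {j} = {(1,j), (2,j)}
  {2} × {i, j} = {(2,i), (2,j)}
  {1} × {i, j, k} = {(1,i), (1,j), (1,k)}
  {2} × {i, j, k} = {(2,i), (2,j), (2,k)}
  {1, 2} × {i, j} = {(1,i), (1,j), (2,i), (2,j)}
  {1, 2} × {i, j, k} = {(1,i), (1,j), (1,k), (2,i), (2,j), (2,k)}
These 13 distinct sets form the basis B.
Close under arbitrary unions to get τ_{X×Y}; counting gives |τ_{X×Y}| = 25.
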